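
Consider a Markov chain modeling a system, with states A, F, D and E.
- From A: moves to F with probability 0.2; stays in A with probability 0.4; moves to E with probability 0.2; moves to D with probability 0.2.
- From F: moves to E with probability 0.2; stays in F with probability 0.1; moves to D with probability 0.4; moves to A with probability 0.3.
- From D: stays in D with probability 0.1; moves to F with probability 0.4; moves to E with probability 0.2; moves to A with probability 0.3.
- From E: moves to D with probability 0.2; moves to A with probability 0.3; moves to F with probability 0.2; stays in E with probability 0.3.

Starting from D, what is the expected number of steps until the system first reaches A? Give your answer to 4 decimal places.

3.3333

Let t(s) be the expected number of steps to first reach A from state s, with t(A) = 0. Conditioning on the first step:
t(F) = 1 + 0.1·t(F) + 0.4·t(D) + 0.2·t(E)
t(D) = 1 + 0.4·t(F) + 0.1·t(D) + 0.2·t(E)
t(E) = 1 + 0.2·t(F) + 0.2·t(D) + 0.3·t(E)
Solving: t(F) = 3.3333, t(D) = 3.3333, t(E) = 3.3333.
Expected steps from D to A: 3.3333.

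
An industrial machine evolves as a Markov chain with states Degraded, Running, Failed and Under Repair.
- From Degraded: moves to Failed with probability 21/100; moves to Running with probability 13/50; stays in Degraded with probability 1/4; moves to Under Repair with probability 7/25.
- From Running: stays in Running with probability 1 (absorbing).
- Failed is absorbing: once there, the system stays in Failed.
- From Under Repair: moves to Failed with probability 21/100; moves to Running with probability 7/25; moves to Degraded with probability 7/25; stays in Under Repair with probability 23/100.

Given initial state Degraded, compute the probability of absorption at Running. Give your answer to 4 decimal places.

Let h(s) be the probability of absorption at Running starting from transient state s. Then h(Running) = 1 and h(Failed) = 0. By first-step analysis:
h(Degraded) = 0.25·h(Degraded) + 0.26·1 + 0.21·0 + 0.28·h(Under Repair)
h(Under Repair) = 0.28·h(Degraded) + 0.28·1 + 0.21·0 + 0.23·h(Under Repair)
Solving: h(Degraded) = 0.5582, h(Under Repair) = 0.5666.
Starting from Degraded, the probability is 0.5582.

0.5582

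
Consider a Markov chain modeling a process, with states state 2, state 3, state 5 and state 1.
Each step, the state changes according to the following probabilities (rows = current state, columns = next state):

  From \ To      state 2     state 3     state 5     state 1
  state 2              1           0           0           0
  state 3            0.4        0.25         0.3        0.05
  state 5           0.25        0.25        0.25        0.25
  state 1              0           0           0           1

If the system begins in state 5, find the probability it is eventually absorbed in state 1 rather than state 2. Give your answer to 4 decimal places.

Let h(s) be the probability of absorption at state 1 starting from transient state s. Then h(state 1) = 1 and h(state 2) = 0. By first-step analysis:
h(state 3) = 0.4·0 + 0.25·h(state 3) + 0.3·h(state 5) + 0.05·1
h(state 5) = 0.25·0 + 0.25·h(state 3) + 0.25·h(state 5) + 0.25·1
Solving: h(state 3) = 0.2308, h(state 5) = 0.4103.
Starting from state 5, the probability is 0.4103.

0.4103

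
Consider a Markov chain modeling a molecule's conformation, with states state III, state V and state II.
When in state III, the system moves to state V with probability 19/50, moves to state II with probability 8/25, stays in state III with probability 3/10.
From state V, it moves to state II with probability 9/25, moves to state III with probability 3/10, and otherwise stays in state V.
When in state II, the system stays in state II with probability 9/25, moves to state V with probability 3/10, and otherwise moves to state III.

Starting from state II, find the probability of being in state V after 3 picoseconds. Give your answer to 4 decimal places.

Propagate the distribution vector 3 picoseconds from state II.
After 0 picoseconds: (0.0000, 0.0000, 1.0000)
After 1 picosecond: (0.3400, 0.3000, 0.3600)
After 2 picoseconds: (0.3144, 0.3392, 0.3464)
After 3 picoseconds: (0.3139, 0.3387, 0.3474)
P(in state V after 3 picoseconds) = 0.3387

0.3387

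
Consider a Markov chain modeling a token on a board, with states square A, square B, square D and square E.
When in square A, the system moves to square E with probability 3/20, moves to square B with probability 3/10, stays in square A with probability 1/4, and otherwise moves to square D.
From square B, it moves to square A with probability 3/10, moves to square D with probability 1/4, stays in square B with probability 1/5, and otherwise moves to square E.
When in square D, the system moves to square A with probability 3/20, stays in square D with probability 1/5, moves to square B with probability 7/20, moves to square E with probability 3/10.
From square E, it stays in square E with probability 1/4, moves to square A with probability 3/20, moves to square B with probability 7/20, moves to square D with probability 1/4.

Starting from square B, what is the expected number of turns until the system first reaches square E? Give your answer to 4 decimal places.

Let t(s) be the expected number of turns to first reach square E from state s, with t(square E) = 0. Conditioning on the first turn:
t(square A) = 1 + 0.25·t(square A) + 0.3·t(square B) + 0.3·t(square D)
t(square B) = 1 + 0.3·t(square A) + 0.2·t(square B) + 0.25·t(square D)
t(square D) = 1 + 0.15·t(square A) + 0.35·t(square B) + 0.2·t(square D)
Solving: t(square A) = 4.5993, t(square B) = 4.2105, t(square D) = 3.9545.
Expected turns from square B to square E: 4.2105.

4.2105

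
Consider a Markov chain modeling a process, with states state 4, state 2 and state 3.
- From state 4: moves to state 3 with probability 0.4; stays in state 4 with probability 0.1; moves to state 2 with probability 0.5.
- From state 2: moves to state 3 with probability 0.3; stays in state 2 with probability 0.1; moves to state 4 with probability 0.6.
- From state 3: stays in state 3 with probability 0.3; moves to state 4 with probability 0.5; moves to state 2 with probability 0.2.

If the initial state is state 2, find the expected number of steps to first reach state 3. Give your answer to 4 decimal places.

Let t(s) be the expected number of steps to first reach state 3 from state s, with t(state 3) = 0. Conditioning on the first step:
t(state 4) = 1 + 0.1·t(state 4) + 0.5·t(state 2)
t(state 2) = 1 + 0.6·t(state 4) + 0.1·t(state 2)
Solving: t(state 4) = 2.7451, t(state 2) = 2.9412.
Expected steps from state 2 to state 3: 2.9412.

2.9412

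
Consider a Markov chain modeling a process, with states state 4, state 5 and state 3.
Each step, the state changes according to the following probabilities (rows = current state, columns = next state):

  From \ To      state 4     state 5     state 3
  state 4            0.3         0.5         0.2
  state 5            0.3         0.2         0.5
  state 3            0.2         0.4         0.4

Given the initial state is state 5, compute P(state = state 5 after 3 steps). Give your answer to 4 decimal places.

Propagate the distribution vector 3 steps from state 5.
After 0 steps: (0.0000, 1.0000, 0.0000)
After 1 step: (0.3000, 0.2000, 0.5000)
After 2 steps: (0.2500, 0.3900, 0.3600)
After 3 steps: (0.2640, 0.3470, 0.3890)
P(in state 5 after 3 steps) = 0.3470

0.3470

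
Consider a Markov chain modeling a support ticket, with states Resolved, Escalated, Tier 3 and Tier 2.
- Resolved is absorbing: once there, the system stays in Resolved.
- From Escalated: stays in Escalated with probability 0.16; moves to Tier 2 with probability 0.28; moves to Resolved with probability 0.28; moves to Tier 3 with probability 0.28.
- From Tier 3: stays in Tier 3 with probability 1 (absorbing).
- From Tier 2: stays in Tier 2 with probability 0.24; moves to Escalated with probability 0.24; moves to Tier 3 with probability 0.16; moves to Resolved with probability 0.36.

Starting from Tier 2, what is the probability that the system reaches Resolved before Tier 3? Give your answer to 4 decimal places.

Let h(s) be the probability of absorption at Resolved starting from transient state s. Then h(Resolved) = 1 and h(Tier 3) = 0. By first-step analysis:
h(Escalated) = 0.28·1 + 0.16·h(Escalated) + 0.28·0 + 0.28·h(Tier 2)
h(Tier 2) = 0.36·1 + 0.24·h(Escalated) + 0.16·0 + 0.24·h(Tier 2)
Solving: h(Escalated) = 0.5490, h(Tier 2) = 0.6471.
Starting from Tier 2, the probability is 0.6471.

0.6471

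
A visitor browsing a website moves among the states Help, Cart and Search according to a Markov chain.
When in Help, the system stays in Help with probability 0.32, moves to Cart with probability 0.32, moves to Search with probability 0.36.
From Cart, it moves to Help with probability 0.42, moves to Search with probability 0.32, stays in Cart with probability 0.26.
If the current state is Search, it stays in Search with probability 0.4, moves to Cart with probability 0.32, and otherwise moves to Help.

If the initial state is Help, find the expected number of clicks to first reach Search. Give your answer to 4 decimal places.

Let t(s) be the expected number of clicks to first reach Search from state s, with t(Search) = 0. Conditioning on the first click:
t(Help) = 1 + 0.32·t(Help) + 0.32·t(Cart)
t(Cart) = 1 + 0.42·t(Help) + 0.26·t(Cart)
Solving: t(Help) = 2.8742, t(Cart) = 2.9826.
Expected clicks from Help to Search: 2.8742.

2.8742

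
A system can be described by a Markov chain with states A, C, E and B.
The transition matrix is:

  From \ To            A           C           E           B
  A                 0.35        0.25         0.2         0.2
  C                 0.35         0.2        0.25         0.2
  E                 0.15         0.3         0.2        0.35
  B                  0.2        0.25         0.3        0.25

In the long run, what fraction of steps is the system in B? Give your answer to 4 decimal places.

Let the stationary distribution be π with π = πP and π_1 + π_2 + π_3 + π_4 = 1.
π_1 = 0.35·π_1 + 0.35·π_2 + 0.15·π_3 + 0.2·π_4
π_2 = 0.25·π_1 + 0.2·π_2 + 0.3·π_3 + 0.25·π_4
π_3 = 0.2·π_1 + 0.25·π_2 + 0.2·π_3 + 0.3·π_4
Solving with the normalization constraint gives π = (0.2653, 0.2494, 0.2373, 0.2480).
So the stationary probability of B is 0.2480.

0.2480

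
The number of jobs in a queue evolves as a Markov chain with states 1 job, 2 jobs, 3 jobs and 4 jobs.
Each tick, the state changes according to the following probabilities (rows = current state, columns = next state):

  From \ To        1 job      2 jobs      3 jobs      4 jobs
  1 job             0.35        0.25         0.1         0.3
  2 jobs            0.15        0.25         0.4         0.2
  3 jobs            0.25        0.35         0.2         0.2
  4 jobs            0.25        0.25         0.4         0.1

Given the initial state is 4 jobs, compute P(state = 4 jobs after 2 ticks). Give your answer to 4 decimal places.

Propagate the distribution vector 2 ticks from 4 jobs.
After 0 ticks: (0.0000, 0.0000, 0.0000, 1.0000)
After 1 tick: (0.2500, 0.2500, 0.4000, 0.1000)
After 2 ticks: (0.2500, 0.2900, 0.2450, 0.2150)
P(in 4 jobs after 2 ticks) = 0.2150

0.2150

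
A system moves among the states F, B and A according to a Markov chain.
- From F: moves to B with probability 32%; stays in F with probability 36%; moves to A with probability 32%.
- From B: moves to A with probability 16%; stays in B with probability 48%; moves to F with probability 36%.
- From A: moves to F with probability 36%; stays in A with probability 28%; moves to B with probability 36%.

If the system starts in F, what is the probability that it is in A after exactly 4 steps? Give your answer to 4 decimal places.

Propagate the distribution vector 4 steps from F.
After 0 steps: (1.0000, 0.0000, 0.0000)
After 1 step: (0.3600, 0.3200, 0.3200)
After 2 steps: (0.3600, 0.3840, 0.2560)
After 3 steps: (0.3600, 0.3917, 0.2483)
After 4 steps: (0.3600, 0.3926, 0.2474)
P(in A after 4 steps) = 0.2474

0.2474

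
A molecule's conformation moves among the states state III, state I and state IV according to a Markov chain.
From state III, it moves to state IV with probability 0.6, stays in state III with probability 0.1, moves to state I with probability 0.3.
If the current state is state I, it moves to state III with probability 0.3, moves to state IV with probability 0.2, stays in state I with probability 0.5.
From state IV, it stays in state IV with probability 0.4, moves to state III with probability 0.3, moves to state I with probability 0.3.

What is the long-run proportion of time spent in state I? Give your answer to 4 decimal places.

Let the stationary distribution be π with π = πP and π_1 + π_2 + π_3 = 1.
π_1 = 0.1·π_1 + 0.3·π_2 + 0.3·π_3
π_2 = 0.3·π_1 + 0.5·π_2 + 0.3·π_3
Solving with the normalization constraint gives π = (0.2500, 0.3750, 0.3750).
So the stationary probability of state I is 0.3750.

0.3750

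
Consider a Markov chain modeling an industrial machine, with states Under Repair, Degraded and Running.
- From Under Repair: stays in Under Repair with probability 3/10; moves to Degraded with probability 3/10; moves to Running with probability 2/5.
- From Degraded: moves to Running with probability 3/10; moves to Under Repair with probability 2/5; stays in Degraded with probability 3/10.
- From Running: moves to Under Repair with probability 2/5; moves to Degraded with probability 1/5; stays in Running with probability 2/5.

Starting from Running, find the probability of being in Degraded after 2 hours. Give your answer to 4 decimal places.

0.2600

Sum over the intermediate state after 1 hour:
P = P(Running→Under Repair)·P(Under Repair→Degraded) + P(Running→Degraded)·P(Degraded→Degraded) + P(Running→Running)·P(Running→Degraded)
  = 0.4×0.3 + 0.2×0.3 + 0.4×0.2
  = 0.1200 + 0.0600 + 0.0800 = 0.2600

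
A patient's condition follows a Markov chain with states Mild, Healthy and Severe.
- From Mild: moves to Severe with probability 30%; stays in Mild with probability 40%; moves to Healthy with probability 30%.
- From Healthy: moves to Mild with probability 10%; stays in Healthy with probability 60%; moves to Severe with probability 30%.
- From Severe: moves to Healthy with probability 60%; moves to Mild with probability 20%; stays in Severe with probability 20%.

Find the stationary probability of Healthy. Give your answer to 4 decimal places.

Let the stationary distribution be π with π = πP and π_1 + π_2 + π_3 = 1.
π_1 = 0.4·π_1 + 0.1·π_2 + 0.2·π_3
π_2 = 0.3·π_1 + 0.6·π_2 + 0.6·π_3
Solving with the normalization constraint gives π = (0.1818, 0.5455, 0.2727).
So the stationary probability of Healthy is 0.5455.

0.5455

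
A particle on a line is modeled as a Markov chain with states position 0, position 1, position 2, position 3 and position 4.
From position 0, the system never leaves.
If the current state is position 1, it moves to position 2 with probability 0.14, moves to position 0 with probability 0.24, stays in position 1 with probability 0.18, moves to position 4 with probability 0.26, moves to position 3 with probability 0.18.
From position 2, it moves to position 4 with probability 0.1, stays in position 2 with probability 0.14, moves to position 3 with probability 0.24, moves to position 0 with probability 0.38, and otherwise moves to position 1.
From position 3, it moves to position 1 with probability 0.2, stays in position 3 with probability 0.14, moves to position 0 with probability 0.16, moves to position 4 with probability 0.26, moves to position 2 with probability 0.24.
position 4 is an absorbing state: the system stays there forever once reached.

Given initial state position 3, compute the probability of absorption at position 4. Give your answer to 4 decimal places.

Let h(s) be the probability of absorption at position 4 starting from transient state s. Then h(position 4) = 1 and h(position 0) = 0. By first-step analysis:
h(position 1) = 0.24·0 + 0.18·h(position 1) + 0.14·h(position 2) + 0.18·h(position 3) + 0.26·1
h(position 2) = 0.38·0 + 0.14·h(position 1) + 0.14·h(position 2) + 0.24·h(position 3) + 0.1·1
h(position 3) = 0.16·0 + 0.2·h(position 1) + 0.24·h(position 2) + 0.14·h(position 3) + 0.26·1
Solving: h(position 1) = 0.4866, h(position 2) = 0.3378, h(position 3) = 0.5098.
Starting from position 3, the probability is 0.5098.

0.5098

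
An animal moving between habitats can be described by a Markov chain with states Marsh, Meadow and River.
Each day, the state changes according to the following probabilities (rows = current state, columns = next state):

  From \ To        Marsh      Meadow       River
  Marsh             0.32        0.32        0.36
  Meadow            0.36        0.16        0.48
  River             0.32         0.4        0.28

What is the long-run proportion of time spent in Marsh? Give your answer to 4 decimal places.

0.3320

Let the stationary distribution be π with π = πP and π_1 + π_2 + π_3 = 1.
π_1 = 0.32·π_1 + 0.36·π_2 + 0.32·π_3
π_2 = 0.32·π_1 + 0.16·π_2 + 0.4·π_3
Solving with the normalization constraint gives π = (0.3320, 0.3012, 0.3668).
So the stationary probability of Marsh is 0.3320.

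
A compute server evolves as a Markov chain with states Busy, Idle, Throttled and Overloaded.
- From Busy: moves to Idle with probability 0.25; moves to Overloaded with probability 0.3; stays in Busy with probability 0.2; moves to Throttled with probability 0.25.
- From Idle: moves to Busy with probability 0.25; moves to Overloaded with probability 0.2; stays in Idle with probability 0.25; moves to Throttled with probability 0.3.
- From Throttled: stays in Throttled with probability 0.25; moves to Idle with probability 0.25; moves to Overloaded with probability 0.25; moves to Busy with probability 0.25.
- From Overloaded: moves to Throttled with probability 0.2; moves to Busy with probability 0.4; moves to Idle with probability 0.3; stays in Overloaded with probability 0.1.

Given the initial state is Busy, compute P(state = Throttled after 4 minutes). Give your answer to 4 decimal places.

0.2520

Propagate the distribution vector 4 minutes from Busy.
After 0 minutes: (1.0000, 0.0000, 0.0000, 0.0000)
After 1 minute: (0.2000, 0.2500, 0.2500, 0.3000)
After 2 minutes: (0.2850, 0.2650, 0.2475, 0.2025)
After 3 minutes: (0.2661, 0.2601, 0.2531, 0.2206)
After 4 minutes: (0.2698, 0.2610, 0.2520, 0.2172)
P(in Throttled after 4 minutes) = 0.2520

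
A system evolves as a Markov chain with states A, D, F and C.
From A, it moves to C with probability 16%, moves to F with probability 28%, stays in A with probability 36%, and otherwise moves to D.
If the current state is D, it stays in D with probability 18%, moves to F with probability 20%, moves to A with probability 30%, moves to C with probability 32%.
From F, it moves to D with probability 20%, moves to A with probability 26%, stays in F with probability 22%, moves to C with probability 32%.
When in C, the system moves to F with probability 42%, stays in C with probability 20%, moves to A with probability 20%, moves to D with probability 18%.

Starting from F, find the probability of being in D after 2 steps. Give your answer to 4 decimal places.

0.1896

Propagate the distribution vector 2 steps from F.
After 0 steps: (0.0000, 0.0000, 1.0000, 0.0000)
After 1 step: (0.2600, 0.2000, 0.2200, 0.3200)
After 2 steps: (0.2748, 0.1896, 0.2956, 0.2400)
P(in D after 2 steps) = 0.1896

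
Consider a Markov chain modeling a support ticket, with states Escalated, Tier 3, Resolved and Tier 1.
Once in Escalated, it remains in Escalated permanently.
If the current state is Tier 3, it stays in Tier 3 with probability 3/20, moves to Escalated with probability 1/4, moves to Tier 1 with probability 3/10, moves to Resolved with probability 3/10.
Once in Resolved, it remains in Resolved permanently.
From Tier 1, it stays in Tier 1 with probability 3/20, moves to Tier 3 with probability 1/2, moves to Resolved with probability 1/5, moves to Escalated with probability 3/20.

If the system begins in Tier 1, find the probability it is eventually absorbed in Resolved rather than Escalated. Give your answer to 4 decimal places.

0.5590

Let h(s) be the probability of absorption at Resolved starting from transient state s. Then h(Resolved) = 1 and h(Escalated) = 0. By first-step analysis:
h(Tier 3) = 0.25·0 + 0.15·h(Tier 3) + 0.3·1 + 0.3·h(Tier 1)
h(Tier 1) = 0.15·0 + 0.5·h(Tier 3) + 0.2·1 + 0.15·h(Tier 1)
Solving: h(Tier 3) = 0.5502, h(Tier 1) = 0.5590.
Starting from Tier 1, the probability is 0.5590.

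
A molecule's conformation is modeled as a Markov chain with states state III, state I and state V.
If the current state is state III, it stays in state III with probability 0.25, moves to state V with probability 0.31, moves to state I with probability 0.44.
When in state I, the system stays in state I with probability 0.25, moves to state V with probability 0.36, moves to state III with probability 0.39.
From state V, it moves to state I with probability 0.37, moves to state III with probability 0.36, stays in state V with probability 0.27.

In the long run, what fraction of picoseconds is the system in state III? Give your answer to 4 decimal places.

Let the stationary distribution be π with π = πP and π_1 + π_2 + π_3 = 1.
π_1 = 0.25·π_1 + 0.39·π_2 + 0.36·π_3
π_2 = 0.44·π_1 + 0.25·π_2 + 0.37·π_3
Solving with the normalization constraint gives π = (0.3338, 0.3512, 0.3150).
So the stationary probability of state III is 0.3338.

0.3338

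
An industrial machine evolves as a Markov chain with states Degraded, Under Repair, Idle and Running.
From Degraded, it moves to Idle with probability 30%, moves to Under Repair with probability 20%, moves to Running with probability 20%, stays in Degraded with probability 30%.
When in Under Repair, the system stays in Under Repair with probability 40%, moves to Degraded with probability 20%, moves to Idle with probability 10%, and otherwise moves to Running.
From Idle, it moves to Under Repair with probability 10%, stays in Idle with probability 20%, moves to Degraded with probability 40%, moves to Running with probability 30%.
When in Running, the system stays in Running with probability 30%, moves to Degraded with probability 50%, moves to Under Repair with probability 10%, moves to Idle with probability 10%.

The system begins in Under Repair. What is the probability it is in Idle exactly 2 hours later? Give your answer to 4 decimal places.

0.1500

Propagate the distribution vector 2 hours from Under Repair.
After 0 hours: (0.0000, 1.0000, 0.0000, 0.0000)
After 1 hour: (0.2000, 0.4000, 0.1000, 0.3000)
After 2 hours: (0.3300, 0.2400, 0.1500, 0.2800)
P(in Idle after 2 hours) = 0.1500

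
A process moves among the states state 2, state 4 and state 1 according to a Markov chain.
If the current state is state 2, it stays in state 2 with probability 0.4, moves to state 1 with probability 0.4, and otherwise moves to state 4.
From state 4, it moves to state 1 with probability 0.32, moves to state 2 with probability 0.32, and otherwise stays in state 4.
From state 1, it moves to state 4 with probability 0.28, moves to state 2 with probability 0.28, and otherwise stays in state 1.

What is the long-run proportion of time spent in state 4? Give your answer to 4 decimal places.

Let the stationary distribution be π with π = πP and π_1 + π_2 + π_3 = 1.
π_1 = 0.4·π_1 + 0.32·π_2 + 0.28·π_3
π_2 = 0.2·π_1 + 0.36·π_2 + 0.28·π_3
Solving with the normalization constraint gives π = (0.3307, 0.2756, 0.3937).
So the stationary probability of state 4 is 0.2756.

0.2756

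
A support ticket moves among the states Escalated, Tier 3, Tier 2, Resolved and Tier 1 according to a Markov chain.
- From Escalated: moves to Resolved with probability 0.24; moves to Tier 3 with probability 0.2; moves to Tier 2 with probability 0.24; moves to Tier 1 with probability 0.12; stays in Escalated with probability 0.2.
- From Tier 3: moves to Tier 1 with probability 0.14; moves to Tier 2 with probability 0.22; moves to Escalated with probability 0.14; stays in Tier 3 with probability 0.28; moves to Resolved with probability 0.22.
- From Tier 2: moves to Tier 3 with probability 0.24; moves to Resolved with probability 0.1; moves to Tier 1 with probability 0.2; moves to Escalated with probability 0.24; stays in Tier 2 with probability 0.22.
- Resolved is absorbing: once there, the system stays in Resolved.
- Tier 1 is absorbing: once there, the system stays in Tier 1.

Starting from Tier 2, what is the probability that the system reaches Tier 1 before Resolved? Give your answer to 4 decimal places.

Let h(s) be the probability of absorption at Tier 1 starting from transient state s. Then h(Tier 1) = 1 and h(Resolved) = 0. By first-step analysis:
h(Escalated) = 0.2·h(Escalated) + 0.2·h(Tier 3) + 0.24·h(Tier 2) + 0.24·0 + 0.12·1
h(Tier 3) = 0.14·h(Escalated) + 0.28·h(Tier 3) + 0.22·h(Tier 2) + 0.22·0 + 0.14·1
h(Tier 2) = 0.24·h(Escalated) + 0.24·h(Tier 3) + 0.22·h(Tier 2) + 0.1·0 + 0.2·1
Solving: h(Escalated) = 0.4132, h(Tier 3) = 0.4326, h(Tier 2) = 0.5167.
Starting from Tier 2, the probability is 0.5167.

0.5167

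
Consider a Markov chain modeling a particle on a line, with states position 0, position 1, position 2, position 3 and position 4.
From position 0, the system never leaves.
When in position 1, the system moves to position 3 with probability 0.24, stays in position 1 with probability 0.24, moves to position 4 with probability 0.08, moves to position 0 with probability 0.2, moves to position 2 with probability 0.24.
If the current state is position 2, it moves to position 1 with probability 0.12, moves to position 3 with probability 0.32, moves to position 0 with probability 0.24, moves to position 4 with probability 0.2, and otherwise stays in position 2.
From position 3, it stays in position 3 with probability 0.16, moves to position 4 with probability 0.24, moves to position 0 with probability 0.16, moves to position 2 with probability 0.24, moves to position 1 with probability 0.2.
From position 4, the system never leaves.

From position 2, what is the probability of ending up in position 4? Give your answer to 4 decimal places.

0.4739

Let h(s) be the probability of absorption at position 4 starting from transient state s. Then h(position 4) = 1 and h(position 0) = 0. By first-step analysis:
h(position 1) = 0.2·0 + 0.24·h(position 1) + 0.24·h(position 2) + 0.24·h(position 3) + 0.08·1
h(position 2) = 0.24·0 + 0.12·h(position 1) + 0.12·h(position 2) + 0.32·h(position 3) + 0.2·1
h(position 3) = 0.16·0 + 0.2·h(position 1) + 0.24·h(position 2) + 0.16·h(position 3) + 0.24·1
Solving: h(position 1) = 0.4194, h(position 2) = 0.4739, h(position 3) = 0.5210.
Starting from position 2, the probability is 0.4739.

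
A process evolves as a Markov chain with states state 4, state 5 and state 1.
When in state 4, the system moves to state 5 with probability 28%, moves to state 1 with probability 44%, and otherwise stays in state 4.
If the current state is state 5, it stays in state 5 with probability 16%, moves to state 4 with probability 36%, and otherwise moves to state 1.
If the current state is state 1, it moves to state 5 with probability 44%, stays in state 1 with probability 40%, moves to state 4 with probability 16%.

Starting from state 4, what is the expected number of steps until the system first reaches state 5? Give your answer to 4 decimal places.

2.8761

Let t(s) be the expected number of steps to first reach state 5 from state s, with t(state 5) = 0. Conditioning on the first step:
t(state 4) = 1 + 0.28·t(state 4) + 0.44·t(state 1)
t(state 1) = 1 + 0.16·t(state 4) + 0.4·t(state 1)
Solving: t(state 4) = 2.8761, t(state 1) = 2.4336.
Expected steps from state 4 to state 5: 2.8761.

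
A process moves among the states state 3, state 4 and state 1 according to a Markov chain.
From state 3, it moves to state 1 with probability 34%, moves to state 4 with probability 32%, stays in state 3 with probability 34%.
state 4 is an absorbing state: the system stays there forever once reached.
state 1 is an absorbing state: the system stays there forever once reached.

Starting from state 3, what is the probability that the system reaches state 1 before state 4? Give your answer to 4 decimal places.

0.5152

Let h(s) be the probability of absorption at state 1 starting from transient state s. Then h(state 1) = 1 and h(state 4) = 0. By first-step analysis:
h(state 3) = 0.34·h(state 3) + 0.32·0 + 0.34·1
Solving: h(state 3) = 0.5152.
Starting from state 3, the probability is 0.5152.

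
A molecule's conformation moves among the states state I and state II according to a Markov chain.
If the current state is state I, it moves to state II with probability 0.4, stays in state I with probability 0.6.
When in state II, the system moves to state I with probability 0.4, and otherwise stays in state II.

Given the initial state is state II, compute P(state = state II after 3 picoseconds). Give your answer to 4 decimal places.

0.5040

Propagate the distribution vector 3 picoseconds from state II.
After 0 picoseconds: (0.0000, 1.0000)
After 1 picosecond: (0.4000, 0.6000)
After 2 picoseconds: (0.4800, 0.5200)
After 3 picoseconds: (0.4960, 0.5040)
P(in state II after 3 picoseconds) = 0.5040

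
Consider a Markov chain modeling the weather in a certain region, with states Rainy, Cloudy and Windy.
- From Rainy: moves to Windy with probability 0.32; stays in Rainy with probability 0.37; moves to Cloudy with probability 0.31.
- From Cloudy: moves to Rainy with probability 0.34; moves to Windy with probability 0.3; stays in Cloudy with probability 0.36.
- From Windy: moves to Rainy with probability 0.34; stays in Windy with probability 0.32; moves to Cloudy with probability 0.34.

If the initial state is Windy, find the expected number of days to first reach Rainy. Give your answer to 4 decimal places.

2.9412

Let t(s) be the expected number of days to first reach Rainy from state s, with t(Rainy) = 0. Conditioning on the first day:
t(Cloudy) = 1 + 0.36·t(Cloudy) + 0.3·t(Windy)
t(Windy) = 1 + 0.34·t(Cloudy) + 0.32·t(Windy)
Solving: t(Cloudy) = 2.9412, t(Windy) = 2.9412.
Expected days from Windy to Rainy: 2.9412.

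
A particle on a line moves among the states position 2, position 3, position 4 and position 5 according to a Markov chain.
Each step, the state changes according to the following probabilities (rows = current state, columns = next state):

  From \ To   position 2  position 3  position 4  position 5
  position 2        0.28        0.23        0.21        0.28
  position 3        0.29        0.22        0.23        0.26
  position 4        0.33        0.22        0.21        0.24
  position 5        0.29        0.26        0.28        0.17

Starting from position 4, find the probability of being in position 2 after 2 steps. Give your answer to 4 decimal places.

Propagate the distribution vector 2 steps from position 4.
After 0 steps: (0.0000, 0.0000, 1.0000, 0.0000)
After 1 step: (0.3300, 0.2200, 0.2100, 0.2400)
After 2 steps: (0.2951, 0.2329, 0.2312, 0.2408)
P(in position 2 after 2 steps) = 0.2951

0.2951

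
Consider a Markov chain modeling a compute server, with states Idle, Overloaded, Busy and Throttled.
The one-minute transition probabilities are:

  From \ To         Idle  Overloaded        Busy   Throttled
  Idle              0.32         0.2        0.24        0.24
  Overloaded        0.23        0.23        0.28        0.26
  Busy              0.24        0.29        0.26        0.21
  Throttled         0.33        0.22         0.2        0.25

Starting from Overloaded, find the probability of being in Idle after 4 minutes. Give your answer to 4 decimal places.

0.2818

Propagate the distribution vector 4 minutes from Overloaded.
After 0 minutes: (0.0000, 1.0000, 0.0000, 0.0000)
After 1 minute: (0.2300, 0.2300, 0.2800, 0.2600)
After 2 minutes: (0.2795, 0.2373, 0.2444, 0.2388)
After 3 minutes: (0.2815, 0.2339, 0.2448, 0.2398)
After 4 minutes: (0.2818, 0.2338, 0.2447, 0.2397)
P(in Idle after 4 minutes) = 0.2818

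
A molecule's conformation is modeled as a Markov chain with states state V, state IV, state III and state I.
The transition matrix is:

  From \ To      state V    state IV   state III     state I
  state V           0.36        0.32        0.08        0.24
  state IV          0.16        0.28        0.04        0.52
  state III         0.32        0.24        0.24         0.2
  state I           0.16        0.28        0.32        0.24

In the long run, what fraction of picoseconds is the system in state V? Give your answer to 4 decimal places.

Let the stationary distribution be π with π = πP and π_1 + π_2 + π_3 + π_4 = 1.
π_1 = 0.36·π_1 + 0.16·π_2 + 0.32·π_3 + 0.16·π_4
π_2 = 0.32·π_1 + 0.28·π_2 + 0.24·π_3 + 0.28·π_4
π_3 = 0.08·π_1 + 0.04·π_2 + 0.24·π_3 + 0.32·π_4
Solving with the normalization constraint gives π = (0.2342, 0.2825, 0.1710, 0.3123).
So the stationary probability of state V is 0.2342.

0.2342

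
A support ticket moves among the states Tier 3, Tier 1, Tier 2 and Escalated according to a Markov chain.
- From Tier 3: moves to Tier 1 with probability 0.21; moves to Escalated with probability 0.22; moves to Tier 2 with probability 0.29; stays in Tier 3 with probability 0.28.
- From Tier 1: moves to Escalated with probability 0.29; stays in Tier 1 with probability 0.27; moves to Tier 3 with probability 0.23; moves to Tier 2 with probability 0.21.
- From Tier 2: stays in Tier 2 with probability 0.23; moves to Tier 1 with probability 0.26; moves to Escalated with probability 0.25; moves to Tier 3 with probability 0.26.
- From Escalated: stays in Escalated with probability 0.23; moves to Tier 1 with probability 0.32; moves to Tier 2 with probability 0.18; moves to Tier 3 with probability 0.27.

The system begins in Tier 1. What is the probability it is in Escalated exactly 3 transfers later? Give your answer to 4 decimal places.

Propagate the distribution vector 3 transfers from Tier 1.
After 0 transfers: (0.0000, 1.0000, 0.0000, 0.0000)
After 1 transfer: (0.2300, 0.2700, 0.2100, 0.2900)
After 2 transfers: (0.2594, 0.2686, 0.2239, 0.2481)
After 3 transfers: (0.2596, 0.2646, 0.2278, 0.2480)
P(in Escalated after 3 transfers) = 0.2480

0.2480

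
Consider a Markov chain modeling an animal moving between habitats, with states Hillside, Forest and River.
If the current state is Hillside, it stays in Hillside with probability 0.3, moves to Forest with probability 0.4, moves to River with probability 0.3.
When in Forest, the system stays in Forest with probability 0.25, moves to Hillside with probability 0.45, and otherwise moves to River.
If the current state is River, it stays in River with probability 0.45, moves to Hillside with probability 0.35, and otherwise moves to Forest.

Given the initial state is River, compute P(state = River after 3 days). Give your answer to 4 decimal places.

Propagate the distribution vector 3 days from River.
After 0 days: (0.0000, 0.0000, 1.0000)
After 1 day: (0.3500, 0.2000, 0.4500)
After 2 days: (0.3525, 0.2800, 0.3675)
After 3 days: (0.3604, 0.2845, 0.3551)
P(in River after 3 days) = 0.3551

0.3551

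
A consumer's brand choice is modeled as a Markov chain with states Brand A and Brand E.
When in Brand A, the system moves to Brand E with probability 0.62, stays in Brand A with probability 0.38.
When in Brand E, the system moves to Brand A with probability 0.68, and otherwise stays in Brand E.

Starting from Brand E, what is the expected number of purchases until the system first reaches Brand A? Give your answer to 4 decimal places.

Let t(s) be the expected number of purchases to first reach Brand A from state s, with t(Brand A) = 0. Conditioning on the first purchase:
t(Brand E) = 1 + 0.32·t(Brand E)
Solving: t(Brand E) = 1.4706.
Expected purchases from Brand E to Brand A: 1.4706.

1.4706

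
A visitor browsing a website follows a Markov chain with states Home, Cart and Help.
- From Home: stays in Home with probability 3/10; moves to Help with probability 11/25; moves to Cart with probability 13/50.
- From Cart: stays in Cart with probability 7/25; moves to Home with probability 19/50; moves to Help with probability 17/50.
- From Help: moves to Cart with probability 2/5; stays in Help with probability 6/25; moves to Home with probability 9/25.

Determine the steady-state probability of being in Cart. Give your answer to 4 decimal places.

Let the stationary distribution be π with π = πP and π_1 + π_2 + π_3 = 1.
π_1 = 0.3·π_1 + 0.38·π_2 + 0.36·π_3
π_2 = 0.26·π_1 + 0.28·π_2 + 0.4·π_3
Solving with the normalization constraint gives π = (0.3455, 0.3139, 0.3405).
So the stationary probability of Cart is 0.3139.

0.3139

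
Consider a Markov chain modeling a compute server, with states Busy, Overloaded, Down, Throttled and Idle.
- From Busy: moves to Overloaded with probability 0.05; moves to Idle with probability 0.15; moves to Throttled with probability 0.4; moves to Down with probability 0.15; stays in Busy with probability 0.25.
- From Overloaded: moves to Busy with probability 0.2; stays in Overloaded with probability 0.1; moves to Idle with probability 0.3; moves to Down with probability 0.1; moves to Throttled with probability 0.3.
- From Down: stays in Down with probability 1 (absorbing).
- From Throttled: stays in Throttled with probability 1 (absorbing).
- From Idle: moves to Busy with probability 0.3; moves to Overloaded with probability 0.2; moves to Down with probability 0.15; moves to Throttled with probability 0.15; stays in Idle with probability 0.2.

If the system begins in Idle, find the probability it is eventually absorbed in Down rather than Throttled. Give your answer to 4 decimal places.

0.3733

Let h(s) be the probability of absorption at Down starting from transient state s. Then h(Down) = 1 and h(Throttled) = 0. By first-step analysis:
h(Busy) = 0.25·h(Busy) + 0.05·h(Overloaded) + 0.15·1 + 0.4·0 + 0.15·h(Idle)
h(Overloaded) = 0.2·h(Busy) + 0.1·h(Overloaded) + 0.1·1 + 0.3·0 + 0.3·h(Idle)
h(Idle) = 0.3·h(Busy) + 0.2·h(Overloaded) + 0.15·1 + 0.15·0 + 0.2·h(Idle)
Solving: h(Busy) = 0.2947, h(Overloaded) = 0.3010, h(Idle) = 0.3733.
Starting from Idle, the probability is 0.3733.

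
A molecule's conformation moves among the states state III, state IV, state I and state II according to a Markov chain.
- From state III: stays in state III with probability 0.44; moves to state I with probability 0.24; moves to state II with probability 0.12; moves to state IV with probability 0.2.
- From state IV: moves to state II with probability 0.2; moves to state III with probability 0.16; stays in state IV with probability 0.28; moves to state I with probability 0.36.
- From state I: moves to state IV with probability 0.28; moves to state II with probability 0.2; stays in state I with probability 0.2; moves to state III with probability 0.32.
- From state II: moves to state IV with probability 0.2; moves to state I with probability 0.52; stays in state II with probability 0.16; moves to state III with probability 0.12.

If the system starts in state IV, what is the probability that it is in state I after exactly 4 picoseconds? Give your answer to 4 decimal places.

Propagate the distribution vector 4 picoseconds from state IV.
After 0 picoseconds: (0.0000, 1.0000, 0.0000, 0.0000)
After 1 picosecond: (0.1600, 0.2800, 0.3600, 0.2000)
After 2 picoseconds: (0.2544, 0.2512, 0.3152, 0.1792)
After 3 picoseconds: (0.2745, 0.2453, 0.3077, 0.1725)
After 4 picoseconds: (0.2792, 0.2442, 0.3054, 0.1711)
P(in state I after 4 picoseconds) = 0.3054

0.3054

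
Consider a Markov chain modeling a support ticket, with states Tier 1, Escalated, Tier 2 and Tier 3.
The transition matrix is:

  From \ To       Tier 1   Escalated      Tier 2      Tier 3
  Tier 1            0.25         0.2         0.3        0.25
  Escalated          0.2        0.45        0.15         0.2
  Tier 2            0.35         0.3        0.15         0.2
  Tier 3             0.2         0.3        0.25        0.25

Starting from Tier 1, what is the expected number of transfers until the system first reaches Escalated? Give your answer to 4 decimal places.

4.0193

Let t(s) be the expected number of transfers to first reach Escalated from state s, with t(Escalated) = 0. Conditioning on the first transfer:
t(Tier 1) = 1 + 0.25·t(Tier 1) + 0.3·t(Tier 2) + 0.25·t(Tier 3)
t(Tier 2) = 1 + 0.35·t(Tier 1) + 0.15·t(Tier 2) + 0.2·t(Tier 3)
t(Tier 3) = 1 + 0.2·t(Tier 1) + 0.25·t(Tier 2) + 0.25·t(Tier 3)
Solving: t(Tier 1) = 4.0193, t(Tier 2) = 3.6865, t(Tier 3) = 3.6340.
Expected transfers from Tier 1 to Escalated: 4.0193.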